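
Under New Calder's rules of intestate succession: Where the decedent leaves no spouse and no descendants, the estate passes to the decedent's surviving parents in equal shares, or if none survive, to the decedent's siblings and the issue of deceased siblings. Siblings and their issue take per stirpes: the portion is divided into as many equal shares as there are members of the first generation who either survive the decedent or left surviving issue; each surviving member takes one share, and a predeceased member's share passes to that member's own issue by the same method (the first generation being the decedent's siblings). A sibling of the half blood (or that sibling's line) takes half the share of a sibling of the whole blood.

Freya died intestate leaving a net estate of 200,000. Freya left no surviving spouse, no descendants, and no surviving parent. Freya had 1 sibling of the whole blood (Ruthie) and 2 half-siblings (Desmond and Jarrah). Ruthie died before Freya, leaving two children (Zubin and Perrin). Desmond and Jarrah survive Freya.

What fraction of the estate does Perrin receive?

The entire 200,000 passes to the siblings and their issue.
Counting each half-blood sibling's line as half a unit, there are 2 units in 200,000, so one unit is 100,000. Whole-blood lines (Ruthie) take 100,000 each; half-blood lines (Desmond and Jarrah) take 50,000 each.
Ruthie's share (100,000) is divided into 2 shares of 50,000: Zubin and Perrin each take 50,000.

Perrin receives 1/4 of the estate.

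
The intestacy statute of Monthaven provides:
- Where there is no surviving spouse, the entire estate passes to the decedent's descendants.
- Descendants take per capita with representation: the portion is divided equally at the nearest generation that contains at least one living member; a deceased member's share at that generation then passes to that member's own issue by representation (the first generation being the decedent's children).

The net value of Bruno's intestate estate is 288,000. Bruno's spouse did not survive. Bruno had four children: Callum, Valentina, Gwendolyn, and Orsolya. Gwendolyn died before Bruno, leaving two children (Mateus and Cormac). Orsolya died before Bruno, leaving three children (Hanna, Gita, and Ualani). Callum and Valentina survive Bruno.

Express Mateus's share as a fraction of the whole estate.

Mateus receives 1/8 of the estate.

The entire 288,000 passes to the descendants.
That amount (288,000) is divided into 4 shares of 72,000: Callum and Valentina each take 72,000; Gwendolyn's 72,000 share passes to Gwendolyn's issue; Orsolya's 72,000 share passes to Orsolya's issue.
Gwendolyn's share (72,000) is divided into 2 shares of 36,000: Mateus and Cormac each take 36,000.
Orsolya's share (72,000) is divided into 3 shares of 24,000: Hanna, Gita, and Ualani each take 24,000.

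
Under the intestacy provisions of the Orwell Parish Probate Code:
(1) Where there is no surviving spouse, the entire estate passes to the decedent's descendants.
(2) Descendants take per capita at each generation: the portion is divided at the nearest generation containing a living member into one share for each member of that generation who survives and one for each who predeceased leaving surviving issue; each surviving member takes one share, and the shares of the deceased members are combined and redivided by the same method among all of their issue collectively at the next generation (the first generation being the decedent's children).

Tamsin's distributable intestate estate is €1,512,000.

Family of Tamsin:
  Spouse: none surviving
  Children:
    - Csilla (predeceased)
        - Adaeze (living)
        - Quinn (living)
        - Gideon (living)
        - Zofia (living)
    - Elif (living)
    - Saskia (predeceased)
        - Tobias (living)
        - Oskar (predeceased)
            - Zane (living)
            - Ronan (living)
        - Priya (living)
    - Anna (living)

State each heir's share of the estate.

The entire €1,512,000 passes to the descendants.
That amount (€1,512,000) is divided at the children's generation into 4 shares of €378,000. Elif and Anna each take €378,000. The 2 shares of the deceased (Csilla and Saskia) are combined into a pool of €756,000.
That pool (€756,000) is divided at the grandchildren's generation into 7 shares of €108,000. Adaeze, Quinn, Gideon, Zofia, Tobias, and Priya each take €108,000. The remaining share for the deceased Oskar (€108,000) is carried to the next generation.
That pool (€108,000) is divided at the great-grandchildren's generation equally among Zane and Ronan: €54,000 each.

Adaeze: €108,000; Quinn: €108,000; Gideon: €108,000; Zofia: €108,000; Elif: €378,000; Tobias: €108,000; Zane: €54,000; Ronan: €54,000; Priya: €108,000; Anna: €378,000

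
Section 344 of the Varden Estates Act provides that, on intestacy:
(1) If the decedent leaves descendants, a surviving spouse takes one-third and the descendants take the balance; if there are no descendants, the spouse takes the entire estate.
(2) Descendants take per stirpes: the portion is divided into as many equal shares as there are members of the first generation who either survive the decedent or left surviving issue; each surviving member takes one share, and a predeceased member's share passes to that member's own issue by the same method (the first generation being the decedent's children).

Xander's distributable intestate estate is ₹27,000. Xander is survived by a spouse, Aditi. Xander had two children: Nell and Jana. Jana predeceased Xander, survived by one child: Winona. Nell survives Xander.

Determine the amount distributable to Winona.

Winona receives ₹9,000.

Aditi takes one-third of ₹27,000 = ₹9,000. The remaining ₹18,000 passes to the descendants.
The descendants' portion (₹18,000) is divided into 2 shares of ₹9,000: Nell takes ₹9,000; Jana's ₹9,000 share passes to Jana's issue.
Jana's share (₹9,000) passes entirely to Winona.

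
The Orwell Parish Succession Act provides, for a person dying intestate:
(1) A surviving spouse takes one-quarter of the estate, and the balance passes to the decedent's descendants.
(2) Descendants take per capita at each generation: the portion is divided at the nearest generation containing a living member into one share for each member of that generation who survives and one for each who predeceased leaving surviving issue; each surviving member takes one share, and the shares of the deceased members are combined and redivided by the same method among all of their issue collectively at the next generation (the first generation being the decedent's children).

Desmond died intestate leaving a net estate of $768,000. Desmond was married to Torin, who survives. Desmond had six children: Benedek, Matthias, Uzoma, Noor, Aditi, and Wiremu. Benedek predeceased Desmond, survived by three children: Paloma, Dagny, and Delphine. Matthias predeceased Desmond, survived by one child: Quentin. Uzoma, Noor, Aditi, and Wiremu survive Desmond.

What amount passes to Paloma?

Paloma receives $48,000.

Torin takes one-quarter of $768,000 = $192,000. The remaining $576,000 passes to the descendants.
The descendants' portion ($576,000) is divided at the children's generation into 6 shares of $96,000. Uzoma, Noor, Aditi, and Wiremu each take $96,000. The 2 shares of the deceased (Benedek and Matthias) are combined into a pool of $192,000.
That pool ($192,000) is divided at the grandchildren's generation equally among Paloma, Dagny, Delphine, and Quentin: $48,000 each.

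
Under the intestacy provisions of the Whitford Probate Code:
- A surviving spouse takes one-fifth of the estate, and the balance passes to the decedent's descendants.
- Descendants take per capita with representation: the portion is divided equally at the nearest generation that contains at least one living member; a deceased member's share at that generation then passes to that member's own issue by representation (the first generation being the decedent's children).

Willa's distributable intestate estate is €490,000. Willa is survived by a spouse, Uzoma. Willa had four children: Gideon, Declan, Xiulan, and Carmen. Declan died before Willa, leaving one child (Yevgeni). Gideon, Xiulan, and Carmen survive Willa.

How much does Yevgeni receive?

Uzoma takes one-fifth of €490,000 = €98,000. The remaining €392,000 passes to the descendants.
The descendants' portion (€392,000) is divided into 4 shares of €98,000: Gideon, Xiulan, and Carmen each take €98,000; Declan's €98,000 share passes to Declan's issue.
Declan's share (€98,000) passes entirely to Yevgeni.

Yevgeni receives €98,000.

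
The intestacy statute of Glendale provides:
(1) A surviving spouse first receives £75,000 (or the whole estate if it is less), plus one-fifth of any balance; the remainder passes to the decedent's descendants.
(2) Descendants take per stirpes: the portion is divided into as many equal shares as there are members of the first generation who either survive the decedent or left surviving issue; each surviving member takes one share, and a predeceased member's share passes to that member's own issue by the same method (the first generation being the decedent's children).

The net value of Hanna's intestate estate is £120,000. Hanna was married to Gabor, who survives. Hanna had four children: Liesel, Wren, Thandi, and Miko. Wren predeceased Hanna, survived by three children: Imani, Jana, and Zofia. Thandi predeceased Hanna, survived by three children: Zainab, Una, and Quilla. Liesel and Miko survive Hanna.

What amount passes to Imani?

Imani receives £3,000.

Gabor first takes £75,000, leaving a balance of £45,000. Gabor then takes one-fifth of the balance (£9,000), for a total of £84,000. The remaining £36,000 passes to the descendants.
The descendants' portion (£36,000) is divided into 4 shares of £9,000: Liesel and Miko each take £9,000; Wren's £9,000 share passes to Wren's issue; Thandi's £9,000 share passes to Thandi's issue.
Wren's share (£9,000) is divided into 3 shares of £3,000: Imani, Jana, and Zofia each take £3,000.
Thandi's share (£9,000) is divided into 3 shares of £3,000: Zainab, Una, and Quilla each take £3,000.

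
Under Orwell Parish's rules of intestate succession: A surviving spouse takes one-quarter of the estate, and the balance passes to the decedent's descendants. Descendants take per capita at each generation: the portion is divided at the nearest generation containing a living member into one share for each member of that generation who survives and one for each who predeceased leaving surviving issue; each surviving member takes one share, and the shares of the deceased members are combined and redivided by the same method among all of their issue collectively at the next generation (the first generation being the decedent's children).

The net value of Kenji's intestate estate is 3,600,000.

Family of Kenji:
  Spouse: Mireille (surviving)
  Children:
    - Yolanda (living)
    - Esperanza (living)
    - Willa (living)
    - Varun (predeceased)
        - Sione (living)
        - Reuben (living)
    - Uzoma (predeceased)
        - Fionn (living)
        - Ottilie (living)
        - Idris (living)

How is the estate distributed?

Mireille: 900,000; Yolanda: 540,000; Esperanza: 540,000; Willa: 540,000; Sione: 216,000; Reuben: 216,000; Fionn: 216,000; Ottilie: 216,000; Idris: 216,000

Mireille takes one-quarter of 3,600,000 = 900,000. The remaining 2,700,000 passes to the descendants.
The descendants' portion (2,700,000) is divided at the children's generation into 5 shares of 540,000. Yolanda, Esperanza, and Willa each take 540,000. The 2 shares of the deceased (Varun and Uzoma) are combined into a pool of 1,080,000.
That pool (1,080,000) is divided at the grandchildren's generation equally among Sione, Reuben, Fionn, Ottilie, and Idris: 216,000 each.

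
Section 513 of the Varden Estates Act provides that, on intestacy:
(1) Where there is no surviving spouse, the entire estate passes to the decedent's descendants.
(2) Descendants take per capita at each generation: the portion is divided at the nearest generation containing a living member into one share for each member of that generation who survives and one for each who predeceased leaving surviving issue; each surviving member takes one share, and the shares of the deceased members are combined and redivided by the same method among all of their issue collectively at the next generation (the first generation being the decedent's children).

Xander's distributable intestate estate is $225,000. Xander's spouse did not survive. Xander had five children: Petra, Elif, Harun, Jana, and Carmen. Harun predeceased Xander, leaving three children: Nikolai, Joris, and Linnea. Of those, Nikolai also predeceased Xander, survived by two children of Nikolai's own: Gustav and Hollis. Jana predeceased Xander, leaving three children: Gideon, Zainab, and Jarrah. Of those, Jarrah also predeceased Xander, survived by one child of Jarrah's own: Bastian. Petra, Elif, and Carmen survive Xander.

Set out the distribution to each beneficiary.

The entire $225,000 passes to the descendants.
That amount ($225,000) is divided at the children's generation into 5 shares of $45,000. Petra, Elif, and Carmen each take $45,000. The 2 shares of the deceased (Harun and Jana) are combined into a pool of $90,000.
That pool ($90,000) is divided at the grandchildren's generation into 6 shares of $15,000. Joris, Linnea, Gideon, and Zainab each take $15,000. The 2 shares of the deceased (Nikolai and Jarrah) are combined into a pool of $30,000.
That pool ($30,000) is divided at the great-grandchildren's generation equally among Gustav, Hollis, and Bastian: $10,000 each.

Petra: $45,000; Elif: $45,000; Gustav: $10,000; Hollis: $10,000; Joris: $15,000; Linnea: $15,000; Gideon: $15,000; Zainab: $15,000; Bastian: $10,000; Carmen: $45,000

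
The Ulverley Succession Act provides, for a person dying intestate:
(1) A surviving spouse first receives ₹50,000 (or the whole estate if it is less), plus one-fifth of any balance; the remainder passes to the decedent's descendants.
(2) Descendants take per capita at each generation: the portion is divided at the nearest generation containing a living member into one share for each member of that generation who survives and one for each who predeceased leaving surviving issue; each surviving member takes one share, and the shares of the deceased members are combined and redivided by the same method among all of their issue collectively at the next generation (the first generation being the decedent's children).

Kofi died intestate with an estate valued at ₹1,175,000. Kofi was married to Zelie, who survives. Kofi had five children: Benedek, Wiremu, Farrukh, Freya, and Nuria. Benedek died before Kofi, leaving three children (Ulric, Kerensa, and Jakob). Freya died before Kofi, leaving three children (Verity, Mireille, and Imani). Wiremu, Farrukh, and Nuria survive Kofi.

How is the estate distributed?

Zelie first takes ₹50,000, leaving a balance of ₹1,125,000. Zelie then takes one-fifth of the balance (₹225,000), for a total of ₹275,000. The remaining ₹900,000 passes to the descendants.
The descendants' portion (₹900,000) is divided at the children's generation into 5 shares of ₹180,000. Wiremu, Farrukh, and Nuria each take ₹180,000. The 2 shares of the deceased (Benedek and Freya) are combined into a pool of ₹360,000.
That pool (₹360,000) is divided at the grandchildren's generation equally among Ulric, Kerensa, Jakob, Verity, Mireille, and Imani: ₹60,000 each.

Zelie: ₹275,000; Ulric: ₹60,000; Kerensa: ₹60,000; Jakob: ₹60,000; Wiremu: ₹180,000; Farrukh: ₹180,000; Verity: ₹60,000; Mireille: ₹60,000; Imani: ₹60,000; Nuria: ₹180,000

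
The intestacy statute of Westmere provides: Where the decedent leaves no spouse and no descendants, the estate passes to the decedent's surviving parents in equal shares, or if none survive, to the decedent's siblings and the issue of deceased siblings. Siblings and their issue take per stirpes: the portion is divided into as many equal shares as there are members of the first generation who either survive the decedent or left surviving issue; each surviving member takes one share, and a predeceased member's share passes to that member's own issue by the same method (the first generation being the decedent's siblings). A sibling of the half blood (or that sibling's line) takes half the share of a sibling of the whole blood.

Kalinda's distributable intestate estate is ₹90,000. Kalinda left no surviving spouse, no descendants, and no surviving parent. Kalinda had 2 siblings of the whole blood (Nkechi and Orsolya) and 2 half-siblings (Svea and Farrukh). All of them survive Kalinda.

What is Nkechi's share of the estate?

Nkechi receives ₹30,000.

The entire ₹90,000 passes to the siblings and their issue.
Counting each half-blood sibling's line as half a unit, there are 3 units in ₹90,000, so one unit is ₹30,000. Whole-blood lines (Nkechi and Orsolya) take ₹30,000 each; half-blood lines (Svea and Farrukh) take ₹15,000 each.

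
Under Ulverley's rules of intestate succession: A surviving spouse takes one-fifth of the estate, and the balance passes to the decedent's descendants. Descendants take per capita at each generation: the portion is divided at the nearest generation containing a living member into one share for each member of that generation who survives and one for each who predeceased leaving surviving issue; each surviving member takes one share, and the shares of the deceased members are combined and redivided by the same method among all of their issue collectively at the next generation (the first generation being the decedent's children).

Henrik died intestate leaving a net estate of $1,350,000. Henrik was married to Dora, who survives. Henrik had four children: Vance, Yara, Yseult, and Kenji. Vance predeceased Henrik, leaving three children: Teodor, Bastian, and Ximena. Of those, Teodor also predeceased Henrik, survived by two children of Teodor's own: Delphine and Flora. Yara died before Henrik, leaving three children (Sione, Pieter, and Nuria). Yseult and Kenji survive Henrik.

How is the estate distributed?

Dora takes one-fifth of $1,350,000 = $270,000. The remaining $1,080,000 passes to the descendants.
The descendants' portion ($1,080,000) is divided at the children's generation into 4 shares of $270,000. Yseult and Kenji each take $270,000. The 2 shares of the deceased (Vance and Yara) are combined into a pool of $540,000.
That pool ($540,000) is divided at the grandchildren's generation into 6 shares of $90,000. Bastian, Ximena, Sione, Pieter, and Nuria each take $90,000. The remaining share for the deceased Teodor ($90,000) is carried to the next generation.
That pool ($90,000) is divided at the great-grandchildren's generation equally among Delphine and Flora: $45,000 each.

Dora: $270,000; Delphine: $45,000; Flora: $45,000; Bastian: $90,000; Ximena: $90,000; Sione: $90,000; Pieter: $90,000; Nuria: $90,000; Yseult: $270,000; Kenji: $270,000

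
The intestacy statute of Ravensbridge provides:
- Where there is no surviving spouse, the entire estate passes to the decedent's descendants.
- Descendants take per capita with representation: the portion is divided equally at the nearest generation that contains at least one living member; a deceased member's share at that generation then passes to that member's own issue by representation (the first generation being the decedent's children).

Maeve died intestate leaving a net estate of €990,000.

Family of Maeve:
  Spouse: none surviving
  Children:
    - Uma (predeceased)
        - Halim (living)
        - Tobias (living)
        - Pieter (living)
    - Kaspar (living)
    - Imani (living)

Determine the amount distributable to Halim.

Halim receives €110,000.

The entire €990,000 passes to the descendants.
That amount (€990,000) is divided into 3 shares of €330,000: Kaspar and Imani each take €330,000; Uma's €330,000 share passes to Uma's issue.
Uma's share (€330,000) is divided into 3 shares of €110,000: Halim, Tobias, and Pieter each take €110,000.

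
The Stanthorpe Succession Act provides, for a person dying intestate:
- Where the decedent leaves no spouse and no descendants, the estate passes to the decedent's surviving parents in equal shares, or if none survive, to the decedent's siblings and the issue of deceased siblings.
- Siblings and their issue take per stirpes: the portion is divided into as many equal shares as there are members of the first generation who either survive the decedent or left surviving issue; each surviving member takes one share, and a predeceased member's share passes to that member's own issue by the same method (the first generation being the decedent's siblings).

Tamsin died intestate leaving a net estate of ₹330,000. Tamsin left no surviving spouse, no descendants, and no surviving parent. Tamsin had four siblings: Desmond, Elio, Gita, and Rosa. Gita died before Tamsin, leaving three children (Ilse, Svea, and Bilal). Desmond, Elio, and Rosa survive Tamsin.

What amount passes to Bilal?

Bilal receives ₹27,500.

The entire ₹330,000 passes to the siblings and their issue.
That amount (₹330,000) is divided into 4 shares of ₹82,500: Desmond, Elio, and Rosa each take ₹82,500; Gita's ₹82,500 share passes to Gita's issue.
Gita's share (₹82,500) is divided into 3 shares of ₹27,500: Ilse, Svea, and Bilal each take ₹27,500.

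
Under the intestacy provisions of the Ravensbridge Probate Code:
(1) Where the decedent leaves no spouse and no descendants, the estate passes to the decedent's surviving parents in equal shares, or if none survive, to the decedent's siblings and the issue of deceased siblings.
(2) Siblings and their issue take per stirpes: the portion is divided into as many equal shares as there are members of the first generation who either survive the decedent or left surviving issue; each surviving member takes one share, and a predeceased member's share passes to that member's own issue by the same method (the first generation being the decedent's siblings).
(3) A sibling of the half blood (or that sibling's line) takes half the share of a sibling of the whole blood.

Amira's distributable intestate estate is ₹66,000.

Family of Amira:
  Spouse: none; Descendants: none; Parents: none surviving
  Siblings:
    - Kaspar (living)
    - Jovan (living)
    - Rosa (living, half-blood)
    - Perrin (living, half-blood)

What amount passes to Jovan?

Jovan receives ₹22,000.

The entire ₹66,000 passes to the siblings and their issue.
Counting each half-blood sibling's line as half a unit, there are 3 units in ₹66,000, so one unit is ₹22,000. Whole-blood lines (Kaspar and Jovan) take ₹22,000 each; half-blood lines (Rosa and Perrin) take ₹11,000 each.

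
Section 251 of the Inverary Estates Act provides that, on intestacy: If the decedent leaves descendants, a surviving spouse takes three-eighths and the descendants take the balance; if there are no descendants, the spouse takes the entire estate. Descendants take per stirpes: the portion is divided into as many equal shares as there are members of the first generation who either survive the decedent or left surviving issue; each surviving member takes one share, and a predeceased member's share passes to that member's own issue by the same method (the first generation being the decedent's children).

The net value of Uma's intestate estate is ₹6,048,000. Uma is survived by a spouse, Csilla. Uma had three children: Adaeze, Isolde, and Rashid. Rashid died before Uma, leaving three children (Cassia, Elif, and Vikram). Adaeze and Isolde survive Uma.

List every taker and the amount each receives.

Csilla: ₹2,268,000; Adaeze: ₹1,260,000; Isolde: ₹1,260,000; Cassia: ₹420,000; Elif: ₹420,000; Vikram: ₹420,000

Csilla takes three-eighths of ₹6,048,000 = ₹2,268,000. The remaining ₹3,780,000 passes to the descendants.
The descendants' portion (₹3,780,000) is divided into 3 shares of ₹1,260,000: Adaeze and Isolde each take ₹1,260,000; Rashid's ₹1,260,000 share passes to Rashid's issue.
Rashid's share (₹1,260,000) is divided into 3 shares of ₹420,000: Cassia, Elif, and Vikram each take ₹420,000.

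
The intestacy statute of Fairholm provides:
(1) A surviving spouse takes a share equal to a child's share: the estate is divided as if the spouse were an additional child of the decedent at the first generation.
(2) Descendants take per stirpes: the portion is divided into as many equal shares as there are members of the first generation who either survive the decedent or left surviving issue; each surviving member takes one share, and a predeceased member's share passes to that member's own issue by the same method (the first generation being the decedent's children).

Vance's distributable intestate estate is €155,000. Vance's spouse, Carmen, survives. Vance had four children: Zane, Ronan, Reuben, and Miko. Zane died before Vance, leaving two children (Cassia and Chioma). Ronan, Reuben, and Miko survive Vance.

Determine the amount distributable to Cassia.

Cassia receives €15,500.

The spouse counts as an additional share at the children's level, so there are 5 primary shares of €31,000. Carmen takes one such share (€31,000).
The children's combined portion (€124,000) is divided into 4 shares of €31,000: Ronan, Reuben, and Miko each take €31,000; Zane's €31,000 share passes to Zane's issue.
Zane's share (€31,000) is divided into 2 shares of €15,500: Cassia and Chioma each take €15,500.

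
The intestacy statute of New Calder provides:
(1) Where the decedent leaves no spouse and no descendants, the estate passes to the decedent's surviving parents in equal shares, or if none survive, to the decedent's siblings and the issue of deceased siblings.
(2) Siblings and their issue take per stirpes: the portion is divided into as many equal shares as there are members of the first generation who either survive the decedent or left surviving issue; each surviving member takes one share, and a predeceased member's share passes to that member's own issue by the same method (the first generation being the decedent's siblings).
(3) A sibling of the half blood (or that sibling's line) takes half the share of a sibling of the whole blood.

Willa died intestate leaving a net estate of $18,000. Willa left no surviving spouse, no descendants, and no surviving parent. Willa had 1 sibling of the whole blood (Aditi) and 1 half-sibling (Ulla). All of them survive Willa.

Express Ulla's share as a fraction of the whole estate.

Ulla receives 1/3 of the estate.

The entire $18,000 passes to the siblings and their issue.
Counting each half-blood sibling's line as half a unit, there are 3/2 units in $18,000, so one unit is $12,000. Whole-blood lines (Aditi) take $12,000 each; half-blood lines (Ulla) take $6,000 each.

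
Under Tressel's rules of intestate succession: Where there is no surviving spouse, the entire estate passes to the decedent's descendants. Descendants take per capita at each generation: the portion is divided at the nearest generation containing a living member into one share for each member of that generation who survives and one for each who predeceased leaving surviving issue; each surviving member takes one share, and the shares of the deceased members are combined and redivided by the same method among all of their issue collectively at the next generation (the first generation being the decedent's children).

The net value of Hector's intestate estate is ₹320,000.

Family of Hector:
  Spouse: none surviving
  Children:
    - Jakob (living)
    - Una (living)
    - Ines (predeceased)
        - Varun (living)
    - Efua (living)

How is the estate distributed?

Jakob: ₹80,000; Una: ₹80,000; Varun: ₹80,000; Efua: ₹80,000

The entire ₹320,000 passes to the descendants.
That amount (₹320,000) is divided at the children's generation into 4 shares of ₹80,000. Jakob, Una, and Efua each take ₹80,000. The remaining share for the deceased Ines (₹80,000) is carried to the next generation.
That pool (₹80,000) passes entirely to Varun, the sole taker at the grandchildren's generation.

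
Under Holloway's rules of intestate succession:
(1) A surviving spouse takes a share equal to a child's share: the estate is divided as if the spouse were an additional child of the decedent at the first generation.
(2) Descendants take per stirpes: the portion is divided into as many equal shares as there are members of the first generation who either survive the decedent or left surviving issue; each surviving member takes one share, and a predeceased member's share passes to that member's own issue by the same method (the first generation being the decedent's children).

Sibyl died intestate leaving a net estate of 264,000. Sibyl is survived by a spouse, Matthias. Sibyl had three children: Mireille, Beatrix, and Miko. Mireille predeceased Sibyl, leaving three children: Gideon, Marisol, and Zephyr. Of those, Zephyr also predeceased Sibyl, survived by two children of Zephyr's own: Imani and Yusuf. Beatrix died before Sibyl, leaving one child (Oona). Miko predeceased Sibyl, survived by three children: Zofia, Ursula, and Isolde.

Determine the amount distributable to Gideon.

Gideon receives 22,000.

The spouse counts as an additional share at the children's level, so there are 4 primary shares of 66,000. Matthias takes one such share (66,000).
The children's combined portion (198,000) is divided into 3 shares of 66,000: Mireille's 66,000 share passes to Mireille's issue; Beatrix's 66,000 share passes to Beatrix's issue; Miko's 66,000 share passes to Miko's issue.
Mireille's share (66,000) is divided into 3 shares of 22,000: Gideon and Marisol each take 22,000; Zephyr's 22,000 share passes to Zephyr's issue.
Zephyr's share (22,000) is divided into 2 shares of 11,000: Imani and Yusuf each take 11,000.
Beatrix's share (66,000) passes entirely to Oona.
Miko's share (66,000) is divided into 3 shares of 22,000: Zofia, Ursula, and Isolde each take 22,000.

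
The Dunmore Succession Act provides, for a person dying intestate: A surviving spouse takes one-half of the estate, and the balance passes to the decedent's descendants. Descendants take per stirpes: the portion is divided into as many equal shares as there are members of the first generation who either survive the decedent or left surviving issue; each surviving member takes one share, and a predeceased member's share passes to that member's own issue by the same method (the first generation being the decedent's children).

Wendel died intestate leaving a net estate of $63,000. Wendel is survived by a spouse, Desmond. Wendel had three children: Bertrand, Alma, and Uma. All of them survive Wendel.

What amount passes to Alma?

Desmond takes one-half of $63,000 = $31,500. The remaining $31,500 passes to the descendants.
The descendants' portion ($31,500) is divided into 3 shares of $10,500: Bertrand, Alma, and Uma each take $10,500.

Alma receives $10,500.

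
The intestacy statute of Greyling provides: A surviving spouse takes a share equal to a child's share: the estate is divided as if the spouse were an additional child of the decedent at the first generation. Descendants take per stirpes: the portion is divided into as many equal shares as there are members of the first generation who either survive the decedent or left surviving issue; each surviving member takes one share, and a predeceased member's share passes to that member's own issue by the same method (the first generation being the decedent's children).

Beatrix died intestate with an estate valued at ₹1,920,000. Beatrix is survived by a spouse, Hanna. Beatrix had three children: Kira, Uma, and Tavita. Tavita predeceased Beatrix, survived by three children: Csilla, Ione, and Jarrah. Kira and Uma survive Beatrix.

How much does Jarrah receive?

The spouse counts as an additional share at the children's level, so there are 4 primary shares of ₹480,000. Hanna takes one such share (₹480,000).
The children's combined portion (₹1,440,000) is divided into 3 shares of ₹480,000: Kira and Uma each take ₹480,000; Tavita's ₹480,000 share passes to Tavita's issue.
Tavita's share (₹480,000) is divided into 3 shares of ₹160,000: Csilla, Ione, and Jarrah each take ₹160,000.

Jarrah receives ₹160,000.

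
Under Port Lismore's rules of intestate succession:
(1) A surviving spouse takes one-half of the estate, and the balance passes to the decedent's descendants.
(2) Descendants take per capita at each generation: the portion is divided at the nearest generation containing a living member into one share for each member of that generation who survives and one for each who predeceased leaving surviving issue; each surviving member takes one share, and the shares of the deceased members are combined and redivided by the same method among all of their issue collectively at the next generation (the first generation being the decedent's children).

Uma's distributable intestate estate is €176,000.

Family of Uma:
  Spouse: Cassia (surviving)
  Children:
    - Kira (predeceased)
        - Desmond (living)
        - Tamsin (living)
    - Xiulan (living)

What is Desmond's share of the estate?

Desmond receives €22,000.

Cassia takes one-half of €176,000 = €88,000. The remaining €88,000 passes to the descendants.
The descendants' portion (€88,000) is divided at the children's generation into 2 shares of €44,000. Xiulan takes €44,000. The remaining share for the deceased Kira (€44,000) is carried to the next generation.
That pool (€44,000) is divided at the grandchildren's generation equally among Desmond and Tamsin: €22,000 each.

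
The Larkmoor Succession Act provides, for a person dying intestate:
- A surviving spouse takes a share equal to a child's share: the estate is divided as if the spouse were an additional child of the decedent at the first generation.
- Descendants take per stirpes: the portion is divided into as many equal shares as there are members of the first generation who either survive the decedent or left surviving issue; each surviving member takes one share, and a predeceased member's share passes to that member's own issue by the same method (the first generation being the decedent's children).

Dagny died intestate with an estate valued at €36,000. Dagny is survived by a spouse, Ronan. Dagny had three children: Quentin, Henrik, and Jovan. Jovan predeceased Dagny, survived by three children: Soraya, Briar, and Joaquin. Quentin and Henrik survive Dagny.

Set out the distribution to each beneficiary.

Ronan: €9,000; Quentin: €9,000; Henrik: €9,000; Soraya: €3,000; Briar: €3,000; Joaquin: €3,000

The spouse counts as an additional share at the children's level, so there are 4 primary shares of €9,000. Ronan takes one such share (€9,000).
The children's combined portion (€27,000) is divided into 3 shares of €9,000: Quentin and Henrik each take €9,000; Jovan's €9,000 share passes to Jovan's issue.
Jovan's share (€9,000) is divided into 3 shares of €3,000: Soraya, Briar, and Joaquin each take €3,000.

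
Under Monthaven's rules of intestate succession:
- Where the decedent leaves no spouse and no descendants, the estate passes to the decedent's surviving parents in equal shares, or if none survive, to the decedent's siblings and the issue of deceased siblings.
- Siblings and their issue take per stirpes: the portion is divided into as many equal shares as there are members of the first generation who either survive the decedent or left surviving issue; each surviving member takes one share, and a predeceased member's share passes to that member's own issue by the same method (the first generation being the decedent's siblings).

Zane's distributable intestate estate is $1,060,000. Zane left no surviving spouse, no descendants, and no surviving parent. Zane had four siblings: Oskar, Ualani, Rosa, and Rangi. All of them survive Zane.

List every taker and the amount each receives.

The entire $1,060,000 passes to the siblings and their issue.
That amount ($1,060,000) is divided into 4 shares of $265,000: Oskar, Ualani, Rosa, and Rangi each take $265,000.

Oskar: $265,000; Ualani: $265,000; Rosa: $265,000; Rangi: $265,000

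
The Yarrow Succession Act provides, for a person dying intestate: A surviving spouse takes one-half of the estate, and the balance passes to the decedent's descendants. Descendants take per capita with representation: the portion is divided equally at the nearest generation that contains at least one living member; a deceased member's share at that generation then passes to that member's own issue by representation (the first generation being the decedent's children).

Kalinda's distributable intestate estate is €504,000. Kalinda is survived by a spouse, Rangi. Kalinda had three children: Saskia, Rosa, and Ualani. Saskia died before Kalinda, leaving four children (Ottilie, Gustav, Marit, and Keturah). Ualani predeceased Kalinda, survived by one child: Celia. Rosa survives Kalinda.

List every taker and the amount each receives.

Rangi takes one-half of €504,000 = €252,000. The remaining €252,000 passes to the descendants.
The descendants' portion (€252,000) is divided into 3 shares of €84,000: Rosa takes €84,000; Saskia's €84,000 share passes to Saskia's issue; Ualani's €84,000 share passes to Ualani's issue.
Saskia's share (€84,000) is divided into 4 shares of €21,000: Ottilie, Gustav, Marit, and Keturah each take €21,000.
Ualani's share (€84,000) passes entirely to Celia.

Rangi: €252,000; Ottilie: €21,000; Gustav: €21,000; Marit: €21,000; Keturah: €21,000; Rosa: €84,000; Celia: €84,000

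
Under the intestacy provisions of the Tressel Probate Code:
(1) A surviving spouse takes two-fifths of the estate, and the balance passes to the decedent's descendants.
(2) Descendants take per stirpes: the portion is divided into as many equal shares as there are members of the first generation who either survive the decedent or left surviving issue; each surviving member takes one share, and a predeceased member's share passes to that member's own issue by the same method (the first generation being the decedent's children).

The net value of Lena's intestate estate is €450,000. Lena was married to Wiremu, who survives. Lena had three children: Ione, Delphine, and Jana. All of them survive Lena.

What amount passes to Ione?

Ione receives €90,000.

Wiremu takes two-fifths of €450,000 = €180,000. The remaining €270,000 passes to the descendants.
The descendants' portion (€270,000) is divided into 3 shares of €90,000: Ione, Delphine, and Jana each take €90,000.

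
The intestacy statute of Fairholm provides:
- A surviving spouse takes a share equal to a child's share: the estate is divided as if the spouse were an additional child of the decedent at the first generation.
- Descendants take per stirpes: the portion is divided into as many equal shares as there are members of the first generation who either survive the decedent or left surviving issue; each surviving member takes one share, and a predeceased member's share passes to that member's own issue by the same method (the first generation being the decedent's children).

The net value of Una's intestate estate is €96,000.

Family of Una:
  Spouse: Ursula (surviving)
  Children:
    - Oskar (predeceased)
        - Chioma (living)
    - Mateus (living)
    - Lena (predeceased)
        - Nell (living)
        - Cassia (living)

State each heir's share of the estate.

The spouse counts as an additional share at the children's level, so there are 4 primary shares of €24,000. Ursula takes one such share (€24,000).
The children's combined portion (€72,000) is divided into 3 shares of €24,000: Mateus takes €24,000; Oskar's €24,000 share passes to Oskar's issue; Lena's €24,000 share passes to Lena's issue.
Oskar's share (€24,000) passes entirely to Chioma.
Lena's share (€24,000) is divided into 2 shares of €12,000: Nell and Cassia each take €12,000.

Ursula: €24,000; Chioma: €24,000; Mateus: €24,000; Nell: €12,000; Cassia: €12,000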